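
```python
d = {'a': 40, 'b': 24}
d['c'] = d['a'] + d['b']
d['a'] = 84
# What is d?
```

After line 1: d = {'a': 40, 'b': 24}
After line 2 (d['c'] = 40 + 24): d = {'a': 40, 'b': 24, 'c': 64}
After line 3: d = {'a': 84, 'b': 24, 'c': 64}

{'a': 84, 'b': 24, 'c': 64}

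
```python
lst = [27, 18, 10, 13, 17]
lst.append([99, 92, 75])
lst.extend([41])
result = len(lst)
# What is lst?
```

After line 1: lst = [27, 18, 10, 13, 17]
After line 2 (append adds [99, 92, 75] as single element): lst = [27, 18, 10, 13, 17, [99, 92, 75]]
After line 3 (extend unpacks [41], adds 41): lst = [27, 18, 10, 13, 17, [99, 92, 75], 41]
After line 4: result = len(lst) = 7

[27, 18, 10, 13, 17, [99, 92, 75], 41]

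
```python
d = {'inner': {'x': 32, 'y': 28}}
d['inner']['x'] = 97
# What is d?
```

After line 1: d = {'inner': {'x': 32, 'y': 28}}
After line 2 (inner x overwritten): d = {'inner': {'x': 97, 'y': 28}}

{'inner': {'x': 97, 'y': 28}}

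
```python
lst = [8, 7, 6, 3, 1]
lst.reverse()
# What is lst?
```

[1, 3, 6, 7, 8]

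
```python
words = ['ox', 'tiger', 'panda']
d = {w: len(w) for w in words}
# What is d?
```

{'ox': 2, 'tiger': 5, 'panda': 5}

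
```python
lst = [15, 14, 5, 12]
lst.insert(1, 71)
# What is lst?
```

[15, 71, 14, 5, 12]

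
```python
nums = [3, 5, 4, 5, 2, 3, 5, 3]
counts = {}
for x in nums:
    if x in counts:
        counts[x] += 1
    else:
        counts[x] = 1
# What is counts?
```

Initial: counts = {}, nums = [3, 5, 4, 5, 2, 3, 5, 3]
See 3: counts = {3: 1}
See 5: counts = {3: 1, 5: 1}
See 4: counts = {3: 1, 5: 1, 4: 1}
See 5: counts = {3: 1, 5: 2, 4: 1}
See 2: counts = {3: 1, 5: 2, 4: 1, 2: 1}
See 3: counts = {3: 2, 5: 2, 4: 1, 2: 1}
See 5: counts = {3: 2, 5: 3, 4: 1, 2: 1}
See 3: counts = {3: 3, 5: 3, 4: 1, 2: 1}

{3: 3, 5: 3, 4: 1, 2: 1}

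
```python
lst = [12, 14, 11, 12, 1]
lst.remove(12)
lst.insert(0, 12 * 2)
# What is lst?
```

After line 1: lst = [12, 14, 11, 12, 1]
After line 2 (remove first 12): lst = [14, 11, 12, 1]
After line 3 (insert 24 at index 0): lst = [24, 14, 11, 12, 1]

[24, 14, 11, 12, 1]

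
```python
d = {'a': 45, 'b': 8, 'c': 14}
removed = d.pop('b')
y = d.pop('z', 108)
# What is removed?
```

After line 1: d = {'a': 45, 'b': 8, 'c': 14}
After line 2 (pop 'b' returns 8): d = {'a': 45, 'c': 14}, removed = 8
After line 3 (pop 'z' missing, returns default 108): d = {'a': 45, 'c': 14}, y = 108

8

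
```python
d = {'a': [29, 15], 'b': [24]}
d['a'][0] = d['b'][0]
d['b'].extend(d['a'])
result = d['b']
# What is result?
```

After line 1: d = {'a': [29, 15], 'b': [24]}
After line 2 (a[0] = b[0] = 24): d = {'a': [24, 15], 'b': [24]}
After line 3 (b.extend(a) appends [24, 15]): d = {'a': [24, 15], 'b': [24, 24, 15]}
After line 4: result = d['b'] = [24, 24, 15]

[24, 24, 15]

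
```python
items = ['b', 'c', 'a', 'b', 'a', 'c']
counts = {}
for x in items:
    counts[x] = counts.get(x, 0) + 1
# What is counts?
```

Initial: counts = {}, items = ['b', 'c', 'a', 'b', 'a', 'c']
See 'b': counts = {'b': 1}
See 'c': counts = {'b': 1, 'c': 1}
See 'a': counts = {'b': 1, 'c': 1, 'a': 1}
See 'b': counts = {'b': 2, 'c': 1, 'a': 1}
See 'a': counts = {'b': 2, 'c': 1, 'a': 2}
See 'c': counts = {'b': 2, 'c': 2, 'a': 2}

{'b': 2, 'c': 2, 'a': 2}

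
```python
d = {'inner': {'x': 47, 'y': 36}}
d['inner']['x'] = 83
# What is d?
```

After line 1: d = {'inner': {'x': 47, 'y': 36}}
After line 2 (inner x overwritten): d = {'inner': {'x': 83, 'y': 36}}

{'inner': {'x': 83, 'y': 36}}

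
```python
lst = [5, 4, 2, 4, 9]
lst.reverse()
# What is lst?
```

[9, 4, 2, 4, 5]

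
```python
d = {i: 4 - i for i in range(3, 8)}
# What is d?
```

{3: 1, 4: 0, 5: -1, 6: -2, 7: -3}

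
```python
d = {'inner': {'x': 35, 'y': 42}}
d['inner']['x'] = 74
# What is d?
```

After line 1: d = {'inner': {'x': 35, 'y': 42}}
After line 2 (inner x overwritten): d = {'inner': {'x': 74, 'y': 42}}

{'inner': {'x': 74, 'y': 42}}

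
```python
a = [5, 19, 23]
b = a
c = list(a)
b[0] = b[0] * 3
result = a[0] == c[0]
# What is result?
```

After line 1: a = [5, 19, 23]
After line 2 (b = a, alias): a = [5, 19, 23], b = [5, 19, 23]
After line 3 (c = list(a) is a copy, new object): c = [5, 19, 23]
After line 4 (b[0] = 5 * 3 = 15; mutates shared a/b): a = b = [15, 19, 23], c = [5, 19, 23]
After line 5 (a[0] = 15, c[0] = 5; result = False)

False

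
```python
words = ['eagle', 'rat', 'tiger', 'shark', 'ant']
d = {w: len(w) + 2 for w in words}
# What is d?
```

{'eagle': 7, 'rat': 5, 'tiger': 7, 'shark': 7, 'ant': 5}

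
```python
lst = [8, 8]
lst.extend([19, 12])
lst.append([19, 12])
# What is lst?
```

After line 1: lst = [8, 8]
After line 2 (extend unpacks [19, 12]): lst = [8, 8, 19, 12]
After line 3 (append adds [19, 12] as single element): lst = [8, 8, 19, 12, [19, 12]]

[8, 8, 19, 12, [19, 12]]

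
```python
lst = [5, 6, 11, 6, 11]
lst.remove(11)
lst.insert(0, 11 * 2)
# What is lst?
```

After line 1: lst = [5, 6, 11, 6, 11]
After line 2 (remove first 11): lst = [5, 6, 6, 11]
After line 3 (insert 22 at index 0): lst = [22, 5, 6, 6, 11]

[22, 5, 6, 6, 11]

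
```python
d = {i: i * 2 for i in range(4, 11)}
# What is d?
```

{4: 8, 5: 10, 6: 12, 7: 14, 8: 16, 9: 18, 10: 20}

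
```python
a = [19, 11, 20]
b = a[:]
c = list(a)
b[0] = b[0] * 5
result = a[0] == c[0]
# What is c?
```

After line 1: a = [19, 11, 20]
After line 2 (b = a[:], copy): a = [19, 11, 20], b = [19, 11, 20]
After line 3 (c = list(a) is a copy, new object): c = [19, 11, 20]
After line 4 (b[0] = 19 * 5 = 95; only b mutates (copy)): a = [19, 11, 20], b = [95, 11, 20], c = [19, 11, 20]
After line 5 (a[0] = 19, c[0] = 19; result = True)

[19, 11, 20]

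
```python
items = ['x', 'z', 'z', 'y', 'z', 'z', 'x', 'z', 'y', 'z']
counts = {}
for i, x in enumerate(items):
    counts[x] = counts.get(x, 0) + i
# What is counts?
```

Initial: counts = {}, items = ['x', 'z', 'z', 'y', 'z', 'z', 'x', 'z', 'y', 'z']
i=0, x='x': counts = {'x': 0}
i=1, x='z': counts = {'x': 0, 'z': 1}
i=2, x='z': counts = {'x': 0, 'z': 3}
i=3, x='y': counts = {'x': 0, 'z': 3, 'y': 3}
i=4, x='z': counts = {'x': 0, 'z': 7, 'y': 3}
i=5, x='z': counts = {'x': 0, 'z': 12, 'y': 3}
i=6, x='x': counts = {'x': 6, 'z': 12, 'y': 3}
i=7, x='z': counts = {'x': 6, 'z': 19, 'y': 3}
i=8, x='y': counts = {'x': 6, 'z': 19, 'y': 11}
i=9, x='z': counts = {'x': 6, 'z': 28, 'y': 11}

{'x': 6, 'z': 28, 'y': 11}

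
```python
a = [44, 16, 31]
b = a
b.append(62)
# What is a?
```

After line 1: a = [44, 16, 31]
After line 2 (b = a is an alias, same object): a = [44, 16, 31], b = [44, 16, 31]
After line 3 (b.append mutates the shared list): a = [44, 16, 31, 62], b = [44, 16, 31, 62]

[44, 16, 31, 62]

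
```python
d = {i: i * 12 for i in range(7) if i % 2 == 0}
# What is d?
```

{0: 0, 2: 24, 4: 48, 6: 72}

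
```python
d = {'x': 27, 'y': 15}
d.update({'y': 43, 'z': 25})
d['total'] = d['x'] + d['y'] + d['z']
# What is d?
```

After line 1: d = {'x': 27, 'y': 15}
After line 2 (y overwritten, z added): d = {'x': 27, 'y': 43, 'z': 25}
After line 3 (total = 27 + 43 + 25 = 95): d = {'x': 27, 'y': 43, 'z': 25, 'total': 95}

{'x': 27, 'y': 43, 'z': 25, 'total': 95}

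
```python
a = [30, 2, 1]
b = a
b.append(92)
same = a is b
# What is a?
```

After line 1: a = [30, 2, 1]
After line 2 (b = a is an alias, same object): a = [30, 2, 1], b = [30, 2, 1]
After line 3 (b.append mutates the shared list): a = [30, 2, 1, 92], b = [30, 2, 1, 92]
After line 4 (same = a is b; same object -> True): same = True

[30, 2, 1, 92]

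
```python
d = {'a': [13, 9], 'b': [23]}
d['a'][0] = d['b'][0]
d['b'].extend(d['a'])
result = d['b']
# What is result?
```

After line 1: d = {'a': [13, 9], 'b': [23]}
After line 2 (a[0] = b[0] = 23): d = {'a': [23, 9], 'b': [23]}
After line 3 (b.extend(a) appends [23, 9]): d = {'a': [23, 9], 'b': [23, 23, 9]}
After line 4: result = d['b'] = [23, 23, 9]

[23, 23, 9]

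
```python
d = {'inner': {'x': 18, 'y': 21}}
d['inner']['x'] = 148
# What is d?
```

After line 1: d = {'inner': {'x': 18, 'y': 21}}
After line 2 (inner x overwritten): d = {'inner': {'x': 148, 'y': 21}}

{'inner': {'x': 148, 'y': 21}}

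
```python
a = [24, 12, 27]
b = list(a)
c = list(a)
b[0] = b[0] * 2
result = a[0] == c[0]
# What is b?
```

After line 1: a = [24, 12, 27]
After line 2 (b = list(a), copy): a = [24, 12, 27], b = [24, 12, 27]
After line 3 (c = list(a) is a copy, new object): c = [24, 12, 27]
After line 4 (b[0] = 24 * 2 = 48; only b mutates (copy)): a = [24, 12, 27], b = [48, 12, 27], c = [24, 12, 27]
After line 5 (a[0] = 24, c[0] = 24; result = True)

[48, 12, 27]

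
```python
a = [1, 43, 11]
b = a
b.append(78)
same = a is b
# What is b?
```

After line 1: a = [1, 43, 11]
After line 2 (b = a is an alias, same object): a = [1, 43, 11], b = [1, 43, 11]
After line 3 (b.append mutates the shared list): a = [1, 43, 11, 78], b = [1, 43, 11, 78]
After line 4 (same = a is b; same object -> True): same = True

[1, 43, 11, 78]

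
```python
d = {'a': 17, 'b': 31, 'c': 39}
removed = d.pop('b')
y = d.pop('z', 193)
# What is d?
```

After line 1: d = {'a': 17, 'b': 31, 'c': 39}
After line 2 (pop 'b' returns 31): d = {'a': 17, 'c': 39}, removed = 31
After line 3 (pop 'z' missing, returns default 193): d = {'a': 17, 'c': 39}, y = 193

{'a': 17, 'c': 39}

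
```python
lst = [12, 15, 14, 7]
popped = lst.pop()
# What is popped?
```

7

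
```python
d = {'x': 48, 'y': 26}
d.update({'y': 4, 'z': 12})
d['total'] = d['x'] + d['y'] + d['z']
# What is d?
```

After line 1: d = {'x': 48, 'y': 26}
After line 2 (y overwritten, z added): d = {'x': 48, 'y': 4, 'z': 12}
After line 3 (total = 48 + 4 + 12 = 64): d = {'x': 48, 'y': 4, 'z': 12, 'total': 64}

{'x': 48, 'y': 4, 'z': 12, 'total': 64}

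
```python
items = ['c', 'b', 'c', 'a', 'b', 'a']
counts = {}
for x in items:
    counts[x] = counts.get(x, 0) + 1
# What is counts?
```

Initial: counts = {}, items = ['c', 'b', 'c', 'a', 'b', 'a']
See 'c': counts = {'c': 1}
See 'b': counts = {'c': 1, 'b': 1}
See 'c': counts = {'c': 2, 'b': 1}
See 'a': counts = {'c': 2, 'b': 1, 'a': 1}
See 'b': counts = {'c': 2, 'b': 2, 'a': 1}
See 'a': counts = {'c': 2, 'b': 2, 'a': 2}

{'c': 2, 'b': 2, 'a': 2}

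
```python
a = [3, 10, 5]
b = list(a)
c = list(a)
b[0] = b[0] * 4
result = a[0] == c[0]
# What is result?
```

After line 1: a = [3, 10, 5]
After line 2 (b = list(a), copy): a = [3, 10, 5], b = [3, 10, 5]
After line 3 (c = list(a) is a copy, new object): c = [3, 10, 5]
After line 4 (b[0] = 3 * 4 = 12; only b mutates (copy)): a = [3, 10, 5], b = [12, 10, 5], c = [3, 10, 5]
After line 5 (a[0] = 3, c[0] = 3; result = True)

True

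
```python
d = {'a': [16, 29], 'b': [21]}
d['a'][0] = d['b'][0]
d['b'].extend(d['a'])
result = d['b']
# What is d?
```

After line 1: d = {'a': [16, 29], 'b': [21]}
After line 2 (a[0] = b[0] = 21): d = {'a': [21, 29], 'b': [21]}
After line 3 (b.extend(a) appends [21, 29]): d = {'a': [21, 29], 'b': [21, 21, 29]}
After line 4: result = d['b'] = [21, 21, 29]

{'a': [21, 29], 'b': [21, 21, 29]}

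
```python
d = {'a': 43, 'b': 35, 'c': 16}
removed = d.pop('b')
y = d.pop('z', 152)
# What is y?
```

After line 1: d = {'a': 43, 'b': 35, 'c': 16}
After line 2 (pop 'b' returns 35): d = {'a': 43, 'c': 16}, removed = 35
After line 3 (pop 'z' missing, returns default 152): d = {'a': 43, 'c': 16}, y = 152

152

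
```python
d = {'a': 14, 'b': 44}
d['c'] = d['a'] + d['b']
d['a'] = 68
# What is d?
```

After line 1: d = {'a': 14, 'b': 44}
After line 2 (d['c'] = 14 + 44): d = {'a': 14, 'b': 44, 'c': 58}
After line 3: d = {'a': 68, 'b': 44, 'c': 58}

{'a': 68, 'b': 44, 'c': 58}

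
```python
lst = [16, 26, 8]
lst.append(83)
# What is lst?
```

[16, 26, 8, 83]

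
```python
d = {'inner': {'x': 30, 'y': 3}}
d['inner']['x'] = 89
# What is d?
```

After line 1: d = {'inner': {'x': 30, 'y': 3}}
After line 2 (inner x overwritten): d = {'inner': {'x': 89, 'y': 3}}

{'inner': {'x': 89, 'y': 3}}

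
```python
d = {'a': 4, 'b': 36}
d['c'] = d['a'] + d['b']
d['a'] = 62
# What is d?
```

After line 1: d = {'a': 4, 'b': 36}
After line 2 (d['c'] = 4 + 36): d = {'a': 4, 'b': 36, 'c': 40}
After line 3: d = {'a': 62, 'b': 36, 'c': 40}

{'a': 62, 'b': 36, 'c': 40}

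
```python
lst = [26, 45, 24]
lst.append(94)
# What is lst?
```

[26, 45, 24, 94]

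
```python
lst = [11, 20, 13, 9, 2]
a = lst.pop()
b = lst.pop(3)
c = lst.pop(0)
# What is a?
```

After line 1: lst = [11, 20, 13, 9, 2]
After line 2 (pop() -> a = 2): lst = [11, 20, 13, 9]
After line 3 (pop(3) -> b = 9): lst = [11, 20, 13]
After line 4 (pop(0) -> c = 11): lst = [20, 13]

2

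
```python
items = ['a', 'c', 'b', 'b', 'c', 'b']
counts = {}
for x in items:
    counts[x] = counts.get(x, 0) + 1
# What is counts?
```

Initial: counts = {}, items = ['a', 'c', 'b', 'b', 'c', 'b']
See 'a': counts = {'a': 1}
See 'c': counts = {'a': 1, 'c': 1}
See 'b': counts = {'a': 1, 'c': 1, 'b': 1}
See 'b': counts = {'a': 1, 'c': 1, 'b': 2}
See 'c': counts = {'a': 1, 'c': 2, 'b': 2}
See 'b': counts = {'a': 1, 'c': 2, 'b': 3}

{'a': 1, 'c': 2, 'b': 3}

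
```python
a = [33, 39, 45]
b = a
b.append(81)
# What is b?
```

After line 1: a = [33, 39, 45]
After line 2 (b = a is an alias, same object): a = [33, 39, 45], b = [33, 39, 45]
After line 3 (b.append mutates the shared list): a = [33, 39, 45, 81], b = [33, 39, 45, 81]

[33, 39, 45, 81]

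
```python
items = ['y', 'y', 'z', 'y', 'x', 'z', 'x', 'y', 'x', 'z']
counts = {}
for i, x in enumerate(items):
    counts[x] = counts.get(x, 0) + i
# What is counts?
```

Initial: counts = {}, items = ['y', 'y', 'z', 'y', 'x', 'z', 'x', 'y', 'x', 'z']
i=0, x='y': counts = {'y': 0}
i=1, x='y': counts = {'y': 1}
i=2, x='z': counts = {'y': 1, 'z': 2}
i=3, x='y': counts = {'y': 4, 'z': 2}
i=4, x='x': counts = {'y': 4, 'z': 2, 'x': 4}
i=5, x='z': counts = {'y': 4, 'z': 7, 'x': 4}
i=6, x='x': counts = {'y': 4, 'z': 7, 'x': 10}
i=7, x='y': counts = {'y': 11, 'z': 7, 'x': 10}
i=8, x='x': counts = {'y': 11, 'z': 7, 'x': 18}
i=9, x='z': counts = {'y': 11, 'z': 16, 'x': 18}

{'y': 11, 'z': 16, 'x': 18}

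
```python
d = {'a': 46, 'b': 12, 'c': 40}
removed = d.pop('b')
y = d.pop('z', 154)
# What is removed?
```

After line 1: d = {'a': 46, 'b': 12, 'c': 40}
After line 2 (pop 'b' returns 12): d = {'a': 46, 'c': 40}, removed = 12
After line 3 (pop 'z' missing, returns default 154): d = {'a': 46, 'c': 40}, y = 154

12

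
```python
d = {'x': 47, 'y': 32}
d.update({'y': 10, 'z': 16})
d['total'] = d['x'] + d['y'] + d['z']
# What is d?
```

After line 1: d = {'x': 47, 'y': 32}
After line 2 (y overwritten, z added): d = {'x': 47, 'y': 10, 'z': 16}
After line 3 (total = 47 + 10 + 16 = 73): d = {'x': 47, 'y': 10, 'z': 16, 'total': 73}

{'x': 47, 'y': 10, 'z': 16, 'total': 73}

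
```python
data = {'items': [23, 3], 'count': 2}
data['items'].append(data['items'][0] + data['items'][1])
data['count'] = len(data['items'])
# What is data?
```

After line 1: data = {'items': [23, 3], 'count': 2}
After line 2 (append 23 + 3 = 26): data = {'items': [23, 3, 26], 'count': 2}
After line 3 (count = len(items) = 3): data = {'items': [23, 3, 26], 'count': 3}

{'items': [23, 3, 26], 'count': 3}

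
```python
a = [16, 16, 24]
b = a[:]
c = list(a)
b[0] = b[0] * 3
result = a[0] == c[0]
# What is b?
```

After line 1: a = [16, 16, 24]
After line 2 (b = a[:], copy): a = [16, 16, 24], b = [16, 16, 24]
After line 3 (c = list(a) is a copy, new object): c = [16, 16, 24]
After line 4 (b[0] = 16 * 3 = 48; only b mutates (copy)): a = [16, 16, 24], b = [48, 16, 24], c = [16, 16, 24]
After line 5 (a[0] = 16, c[0] = 16; result = True)

[48, 16, 24]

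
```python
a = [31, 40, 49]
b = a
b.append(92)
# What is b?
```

After line 1: a = [31, 40, 49]
After line 2 (b = a is an alias, same object): a = [31, 40, 49], b = [31, 40, 49]
After line 3 (b.append mutates the shared list): a = [31, 40, 49, 92], b = [31, 40, 49, 92]

[31, 40, 49, 92]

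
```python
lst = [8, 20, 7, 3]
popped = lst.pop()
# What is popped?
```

3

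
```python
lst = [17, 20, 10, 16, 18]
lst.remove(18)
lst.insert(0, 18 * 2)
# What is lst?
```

After line 1: lst = [17, 20, 10, 16, 18]
After line 2 (remove first 18): lst = [17, 20, 10, 16]
After line 3 (insert 36 at index 0): lst = [36, 17, 20, 10, 16]

[36, 17, 20, 10, 16]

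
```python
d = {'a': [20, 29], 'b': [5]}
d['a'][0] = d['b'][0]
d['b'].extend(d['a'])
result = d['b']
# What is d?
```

After line 1: d = {'a': [20, 29], 'b': [5]}
After line 2 (a[0] = b[0] = 5): d = {'a': [5, 29], 'b': [5]}
After line 3 (b.extend(a) appends [5, 29]): d = {'a': [5, 29], 'b': [5, 5, 29]}
After line 4: result = d['b'] = [5, 5, 29]

{'a': [5, 29], 'b': [5, 5, 29]}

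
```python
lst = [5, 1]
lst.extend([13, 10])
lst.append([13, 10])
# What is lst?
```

After line 1: lst = [5, 1]
After line 2 (extend unpacks [13, 10]): lst = [5, 1, 13, 10]
After line 3 (append adds [13, 10] as single element): lst = [5, 1, 13, 10, [13, 10]]

[5, 1, 13, 10, [13, 10]]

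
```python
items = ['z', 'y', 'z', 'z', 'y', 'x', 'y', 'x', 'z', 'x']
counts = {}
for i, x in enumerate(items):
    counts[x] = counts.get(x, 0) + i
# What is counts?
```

Initial: counts = {}, items = ['z', 'y', 'z', 'z', 'y', 'x', 'y', 'x', 'z', 'x']
i=0, x='z': counts = {'z': 0}
i=1, x='y': counts = {'z': 0, 'y': 1}
i=2, x='z': counts = {'z': 2, 'y': 1}
i=3, x='z': counts = {'z': 5, 'y': 1}
i=4, x='y': counts = {'z': 5, 'y': 5}
i=5, x='x': counts = {'z': 5, 'y': 5, 'x': 5}
i=6, x='y': counts = {'z': 5, 'y': 11, 'x': 5}
i=7, x='x': counts = {'z': 5, 'y': 11, 'x': 12}
i=8, x='z': counts = {'z': 13, 'y': 11, 'x': 12}
i=9, x='x': counts = {'z': 13, 'y': 11, 'x': 21}

{'z': 13, 'y': 11, 'x': 21}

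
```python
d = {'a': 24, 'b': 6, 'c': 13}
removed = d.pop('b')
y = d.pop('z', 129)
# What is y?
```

After line 1: d = {'a': 24, 'b': 6, 'c': 13}
After line 2 (pop 'b' returns 6): d = {'a': 24, 'c': 13}, removed = 6
After line 3 (pop 'z' missing, returns default 129): d = {'a': 24, 'c': 13}, y = 129

129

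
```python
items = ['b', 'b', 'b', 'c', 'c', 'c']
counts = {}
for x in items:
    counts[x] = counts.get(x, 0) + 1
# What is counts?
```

Initial: counts = {}, items = ['b', 'b', 'b', 'c', 'c', 'c']
See 'b': counts = {'b': 1}
See 'b': counts = {'b': 2}
See 'b': counts = {'b': 3}
See 'c': counts = {'b': 3, 'c': 1}
See 'c': counts = {'b': 3, 'c': 2}
See 'c': counts = {'b': 3, 'c': 3}

{'b': 3, 'c': 3}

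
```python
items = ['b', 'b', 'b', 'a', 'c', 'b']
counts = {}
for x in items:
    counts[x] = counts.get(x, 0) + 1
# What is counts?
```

Initial: counts = {}, items = ['b', 'b', 'b', 'a', 'c', 'b']
See 'b': counts = {'b': 1}
See 'b': counts = {'b': 2}
See 'b': counts = {'b': 3}
See 'a': counts = {'b': 3, 'a': 1}
See 'c': counts = {'b': 3, 'a': 1, 'c': 1}
See 'b': counts = {'b': 4, 'a': 1, 'c': 1}

{'b': 4, 'a': 1, 'c': 1}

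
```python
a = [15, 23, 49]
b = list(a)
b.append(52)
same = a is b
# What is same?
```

After line 1: a = [15, 23, 49]
After line 2 (b = list(a) is a shallow copy, new object): a = [15, 23, 49], b = [15, 23, 49]
After line 3 (append only mutates b): a = [15, 23, 49], b = [15, 23, 49, 52]
After line 4 (same = a is b; different objects -> False): same = False

False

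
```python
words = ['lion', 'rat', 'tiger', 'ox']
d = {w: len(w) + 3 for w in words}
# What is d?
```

{'lion': 7, 'rat': 6, 'tiger': 8, 'ox': 5}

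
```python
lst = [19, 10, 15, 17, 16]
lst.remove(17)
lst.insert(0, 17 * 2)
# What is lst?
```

After line 1: lst = [19, 10, 15, 17, 16]
After line 2 (remove first 17): lst = [19, 10, 15, 16]
After line 3 (insert 34 at index 0): lst = [34, 19, 10, 15, 16]

[34, 19, 10, 15, 16]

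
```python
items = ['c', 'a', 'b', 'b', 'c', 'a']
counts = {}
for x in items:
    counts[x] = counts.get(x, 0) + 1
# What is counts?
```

Initial: counts = {}, items = ['c', 'a', 'b', 'b', 'c', 'a']
See 'c': counts = {'c': 1}
See 'a': counts = {'c': 1, 'a': 1}
See 'b': counts = {'c': 1, 'a': 1, 'b': 1}
See 'b': counts = {'c': 1, 'a': 1, 'b': 2}
See 'c': counts = {'c': 2, 'a': 1, 'b': 2}
See 'a': counts = {'c': 2, 'a': 2, 'b': 2}

{'c': 2, 'a': 2, 'b': 2}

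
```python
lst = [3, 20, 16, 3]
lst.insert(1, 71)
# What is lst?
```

[3, 71, 20, 16, 3]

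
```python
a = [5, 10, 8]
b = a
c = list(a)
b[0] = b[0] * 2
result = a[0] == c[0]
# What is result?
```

After line 1: a = [5, 10, 8]
After line 2 (b = a, alias): a = [5, 10, 8], b = [5, 10, 8]
After line 3 (c = list(a) is a copy, new object): c = [5, 10, 8]
After line 4 (b[0] = 5 * 2 = 10; mutates shared a/b): a = b = [10, 10, 8], c = [5, 10, 8]
After line 5 (a[0] = 10, c[0] = 5; result = False)

False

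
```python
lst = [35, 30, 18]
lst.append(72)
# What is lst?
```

[35, 30, 18, 72]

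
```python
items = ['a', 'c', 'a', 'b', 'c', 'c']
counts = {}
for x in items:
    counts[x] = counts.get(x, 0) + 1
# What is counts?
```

Initial: counts = {}, items = ['a', 'c', 'a', 'b', 'c', 'c']
See 'a': counts = {'a': 1}
See 'c': counts = {'a': 1, 'c': 1}
See 'a': counts = {'a': 2, 'c': 1}
See 'b': counts = {'a': 2, 'c': 1, 'b': 1}
See 'c': counts = {'a': 2, 'c': 2, 'b': 1}
See 'c': counts = {'a': 2, 'c': 3, 'b': 1}

{'a': 2, 'c': 3, 'b': 1}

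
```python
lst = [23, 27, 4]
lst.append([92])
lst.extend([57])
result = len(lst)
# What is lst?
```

After line 1: lst = [23, 27, 4]
After line 2 (append adds [92] as single element): lst = [23, 27, 4, [92]]
After line 3 (extend unpacks [57], adds 57): lst = [23, 27, 4, [92], 57]
After line 4: result = len(lst) = 5

[23, 27, 4, [92], 57]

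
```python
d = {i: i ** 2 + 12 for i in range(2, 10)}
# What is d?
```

{2: 16, 3: 21, 4: 28, 5: 37, 6: 48, 7: 61, 8: 76, 9: 93}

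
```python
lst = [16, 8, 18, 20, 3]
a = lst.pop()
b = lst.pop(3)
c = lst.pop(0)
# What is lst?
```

After line 1: lst = [16, 8, 18, 20, 3]
After line 2 (pop() -> a = 3): lst = [16, 8, 18, 20]
After line 3 (pop(3) -> b = 20): lst = [16, 8, 18]
After line 4 (pop(0) -> c = 16): lst = [8, 18]

[8, 18]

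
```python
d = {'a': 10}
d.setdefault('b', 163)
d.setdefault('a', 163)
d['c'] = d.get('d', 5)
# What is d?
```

After line 1: d = {'a': 10}
After line 2 (setdefault adds 'b'=163): d = {'a': 10, 'b': 163}
After line 3 (setdefault 'a' no-op, already exists): d = {'a': 10, 'b': 163}
After line 4 (get('d', 5) returns default since 'd' not in d): d = {'a': 10, 'b': 163, 'c': 5}

{'a': 10, 'b': 163, 'c': 5}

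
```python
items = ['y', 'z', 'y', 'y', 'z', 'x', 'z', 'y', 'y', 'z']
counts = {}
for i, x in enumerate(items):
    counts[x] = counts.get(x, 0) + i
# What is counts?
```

Initial: counts = {}, items = ['y', 'z', 'y', 'y', 'z', 'x', 'z', 'y', 'y', 'z']
i=0, x='y': counts = {'y': 0}
i=1, x='z': counts = {'y': 0, 'z': 1}
i=2, x='y': counts = {'y': 2, 'z': 1}
i=3, x='y': counts = {'y': 5, 'z': 1}
i=4, x='z': counts = {'y': 5, 'z': 5}
i=5, x='x': counts = {'y': 5, 'z': 5, 'x': 5}
i=6, x='z': counts = {'y': 5, 'z': 11, 'x': 5}
i=7, x='y': counts = {'y': 12, 'z': 11, 'x': 5}
i=8, x='y': counts = {'y': 20, 'z': 11, 'x': 5}
i=9, x='z': counts = {'y': 20, 'z': 20, 'x': 5}

{'y': 20, 'z': 20, 'x': 5}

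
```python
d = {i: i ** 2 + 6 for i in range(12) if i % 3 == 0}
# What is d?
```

{0: 6, 3: 15, 6: 42, 9: 87}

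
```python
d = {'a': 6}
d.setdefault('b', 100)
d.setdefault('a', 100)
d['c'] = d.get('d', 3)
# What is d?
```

After line 1: d = {'a': 6}
After line 2 (setdefault adds 'b'=100): d = {'a': 6, 'b': 100}
After line 3 (setdefault 'a' no-op, already exists): d = {'a': 6, 'b': 100}
After line 4 (get('d', 3) returns default since 'd' not in d): d = {'a': 6, 'b': 100, 'c': 3}

{'a': 6, 'b': 100, 'c': 3}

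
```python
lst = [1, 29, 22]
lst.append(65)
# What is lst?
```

[1, 29, 22, 65]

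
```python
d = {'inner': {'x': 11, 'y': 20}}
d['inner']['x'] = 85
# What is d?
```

After line 1: d = {'inner': {'x': 11, 'y': 20}}
After line 2 (inner x overwritten): d = {'inner': {'x': 85, 'y': 20}}

{'inner': {'x': 85, 'y': 20}}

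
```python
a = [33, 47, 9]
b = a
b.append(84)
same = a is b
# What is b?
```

After line 1: a = [33, 47, 9]
After line 2 (b = a is an alias, same object): a = [33, 47, 9], b = [33, 47, 9]
After line 3 (b.append mutates the shared list): a = [33, 47, 9, 84], b = [33, 47, 9, 84]
After line 4 (same = a is b; same object -> True): same = True

[33, 47, 9, 84]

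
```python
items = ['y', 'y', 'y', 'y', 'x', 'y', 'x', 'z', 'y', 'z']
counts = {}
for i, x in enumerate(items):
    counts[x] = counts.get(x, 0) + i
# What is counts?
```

Initial: counts = {}, items = ['y', 'y', 'y', 'y', 'x', 'y', 'x', 'z', 'y', 'z']
i=0, x='y': counts = {'y': 0}
i=1, x='y': counts = {'y': 1}
i=2, x='y': counts = {'y': 3}
i=3, x='y': counts = {'y': 6}
i=4, x='x': counts = {'y': 6, 'x': 4}
i=5, x='y': counts = {'y': 11, 'x': 4}
i=6, x='x': counts = {'y': 11, 'x': 10}
i=7, x='z': counts = {'y': 11, 'x': 10, 'z': 7}
i=8, x='y': counts = {'y': 19, 'x': 10, 'z': 7}
i=9, x='z': counts = {'y': 19, 'x': 10, 'z': 16}

{'y': 19, 'x': 10, 'z': 16}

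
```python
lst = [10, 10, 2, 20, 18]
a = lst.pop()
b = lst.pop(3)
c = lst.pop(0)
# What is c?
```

After line 1: lst = [10, 10, 2, 20, 18]
After line 2 (pop() -> a = 18): lst = [10, 10, 2, 20]
After line 3 (pop(3) -> b = 20): lst = [10, 10, 2]
After line 4 (pop(0) -> c = 10): lst = [10, 2]

10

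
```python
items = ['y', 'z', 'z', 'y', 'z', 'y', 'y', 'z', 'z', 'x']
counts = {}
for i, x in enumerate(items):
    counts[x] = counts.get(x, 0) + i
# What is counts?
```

Initial: counts = {}, items = ['y', 'z', 'z', 'y', 'z', 'y', 'y', 'z', 'z', 'x']
i=0, x='y': counts = {'y': 0}
i=1, x='z': counts = {'y': 0, 'z': 1}
i=2, x='z': counts = {'y': 0, 'z': 3}
i=3, x='y': counts = {'y': 3, 'z': 3}
i=4, x='z': counts = {'y': 3, 'z': 7}
i=5, x='y': counts = {'y': 8, 'z': 7}
i=6, x='y': counts = {'y': 14, 'z': 7}
i=7, x='z': counts = {'y': 14, 'z': 14}
i=8, x='z': counts = {'y': 14, 'z': 22}
i=9, x='x': counts = {'y': 14, 'z': 22, 'x': 9}

{'y': 14, 'z': 22, 'x': 9}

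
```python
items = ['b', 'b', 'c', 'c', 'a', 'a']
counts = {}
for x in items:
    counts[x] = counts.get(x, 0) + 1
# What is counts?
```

Initial: counts = {}, items = ['b', 'b', 'c', 'c', 'a', 'a']
See 'b': counts = {'b': 1}
See 'b': counts = {'b': 2}
See 'c': counts = {'b': 2, 'c': 1}
See 'c': counts = {'b': 2, 'c': 2}
See 'a': counts = {'b': 2, 'c': 2, 'a': 1}
See 'a': counts = {'b': 2, 'c': 2, 'a': 2}

{'b': 2, 'c': 2, 'a': 2}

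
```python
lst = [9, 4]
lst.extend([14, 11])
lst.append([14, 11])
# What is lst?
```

After line 1: lst = [9, 4]
After line 2 (extend unpacks [14, 11]): lst = [9, 4, 14, 11]
After line 3 (append adds [14, 11] as single element): lst = [9, 4, 14, 11, [14, 11]]

[9, 4, 14, 11, [14, 11]]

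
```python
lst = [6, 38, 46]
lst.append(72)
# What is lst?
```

[6, 38, 46, 72]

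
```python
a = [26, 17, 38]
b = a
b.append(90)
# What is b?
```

After line 1: a = [26, 17, 38]
After line 2 (b = a is an alias, same object): a = [26, 17, 38], b = [26, 17, 38]
After line 3 (b.append mutates the shared list): a = [26, 17, 38, 90], b = [26, 17, 38, 90]

[26, 17, 38, 90]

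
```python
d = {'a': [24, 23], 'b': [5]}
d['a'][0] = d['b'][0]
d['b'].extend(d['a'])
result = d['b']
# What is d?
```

After line 1: d = {'a': [24, 23], 'b': [5]}
After line 2 (a[0] = b[0] = 5): d = {'a': [5, 23], 'b': [5]}
After line 3 (b.extend(a) appends [5, 23]): d = {'a': [5, 23], 'b': [5, 5, 23]}
After line 4: result = d['b'] = [5, 5, 23]

{'a': [5, 23], 'b': [5, 5, 23]}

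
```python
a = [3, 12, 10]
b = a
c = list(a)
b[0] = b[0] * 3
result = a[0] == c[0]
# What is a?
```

After line 1: a = [3, 12, 10]
After line 2 (b = a, alias): a = [3, 12, 10], b = [3, 12, 10]
After line 3 (c = list(a) is a copy, new object): c = [3, 12, 10]
After line 4 (b[0] = 3 * 3 = 9; mutates shared a/b): a = b = [9, 12, 10], c = [3, 12, 10]
After line 5 (a[0] = 9, c[0] = 3; result = False)

[9, 12, 10]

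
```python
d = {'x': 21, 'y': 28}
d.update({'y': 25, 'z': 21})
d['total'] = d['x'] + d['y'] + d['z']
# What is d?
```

After line 1: d = {'x': 21, 'y': 28}
After line 2 (y overwritten, z added): d = {'x': 21, 'y': 25, 'z': 21}
After line 3 (total = 21 + 25 + 21 = 67): d = {'x': 21, 'y': 25, 'z': 21, 'total': 67}

{'x': 21, 'y': 25, 'z': 21, 'total': 67}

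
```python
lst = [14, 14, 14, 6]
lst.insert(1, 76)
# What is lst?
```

[14, 76, 14, 14, 6]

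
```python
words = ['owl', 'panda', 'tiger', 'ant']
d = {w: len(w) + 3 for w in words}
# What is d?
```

{'owl': 6, 'panda': 8, 'tiger': 8, 'ant': 6}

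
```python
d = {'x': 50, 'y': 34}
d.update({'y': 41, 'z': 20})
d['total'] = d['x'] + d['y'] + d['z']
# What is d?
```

After line 1: d = {'x': 50, 'y': 34}
After line 2 (y overwritten, z added): d = {'x': 50, 'y': 41, 'z': 20}
After line 3 (total = 50 + 41 + 20 = 111): d = {'x': 50, 'y': 41, 'z': 20, 'total': 111}

{'x': 50, 'y': 41, 'z': 20, 'total': 111}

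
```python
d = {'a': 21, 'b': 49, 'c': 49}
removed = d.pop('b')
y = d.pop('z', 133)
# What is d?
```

After line 1: d = {'a': 21, 'b': 49, 'c': 49}
After line 2 (pop 'b' returns 49): d = {'a': 21, 'c': 49}, removed = 49
After line 3 (pop 'z' missing, returns default 133): d = {'a': 21, 'c': 49}, y = 133

{'a': 21, 'c': 49}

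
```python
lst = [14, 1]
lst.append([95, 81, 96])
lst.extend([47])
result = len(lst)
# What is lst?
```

After line 1: lst = [14, 1]
After line 2 (append adds [95, 81, 96] as single element): lst = [14, 1, [95, 81, 96]]
After line 3 (extend unpacks [47], adds 47): lst = [14, 1, [95, 81, 96], 47]
After line 4: result = len(lst) = 4

[14, 1, [95, 81, 96], 47]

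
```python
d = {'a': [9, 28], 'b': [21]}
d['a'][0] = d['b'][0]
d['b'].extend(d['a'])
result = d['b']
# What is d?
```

After line 1: d = {'a': [9, 28], 'b': [21]}
After line 2 (a[0] = b[0] = 21): d = {'a': [21, 28], 'b': [21]}
After line 3 (b.extend(a) appends [21, 28]): d = {'a': [21, 28], 'b': [21, 21, 28]}
After line 4: result = d['b'] = [21, 21, 28]

{'a': [21, 28], 'b': [21, 21, 28]}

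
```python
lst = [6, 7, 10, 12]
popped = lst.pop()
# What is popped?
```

12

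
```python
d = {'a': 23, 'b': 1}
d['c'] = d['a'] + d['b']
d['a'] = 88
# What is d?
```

After line 1: d = {'a': 23, 'b': 1}
After line 2 (d['c'] = 23 + 1): d = {'a': 23, 'b': 1, 'c': 24}
After line 3: d = {'a': 88, 'b': 1, 'c': 24}

{'a': 88, 'b': 1, 'c': 24}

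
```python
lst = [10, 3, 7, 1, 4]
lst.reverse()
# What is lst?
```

[4, 1, 7, 3, 10]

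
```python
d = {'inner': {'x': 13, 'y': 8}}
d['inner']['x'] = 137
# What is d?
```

After line 1: d = {'inner': {'x': 13, 'y': 8}}
After line 2 (inner x overwritten): d = {'inner': {'x': 137, 'y': 8}}

{'inner': {'x': 137, 'y': 8}}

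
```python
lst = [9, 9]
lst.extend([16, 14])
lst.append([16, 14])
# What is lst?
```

After line 1: lst = [9, 9]
After line 2 (extend unpacks [16, 14]): lst = [9, 9, 16, 14]
After line 3 (append adds [16, 14] as single element): lst = [9, 9, 16, 14, [16, 14]]

[9, 9, 16, 14, [16, 14]]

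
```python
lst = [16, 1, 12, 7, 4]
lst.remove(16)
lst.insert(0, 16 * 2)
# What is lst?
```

After line 1: lst = [16, 1, 12, 7, 4]
After line 2 (remove first 16): lst = [1, 12, 7, 4]
After line 3 (insert 32 at index 0): lst = [32, 1, 12, 7, 4]

[32, 1, 12, 7, 4]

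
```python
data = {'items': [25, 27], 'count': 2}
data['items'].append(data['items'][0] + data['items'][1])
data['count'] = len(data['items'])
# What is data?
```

After line 1: data = {'items': [25, 27], 'count': 2}
After line 2 (append 25 + 27 = 52): data = {'items': [25, 27, 52], 'count': 2}
After line 3 (count = len(items) = 3): data = {'items': [25, 27, 52], 'count': 3}

{'items': [25, 27, 52], 'count': 3}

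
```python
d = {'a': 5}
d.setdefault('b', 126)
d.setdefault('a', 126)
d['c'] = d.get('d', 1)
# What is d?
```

After line 1: d = {'a': 5}
After line 2 (setdefault adds 'b'=126): d = {'a': 5, 'b': 126}
After line 3 (setdefault 'a' no-op, already exists): d = {'a': 5, 'b': 126}
After line 4 (get('d', 1) returns default since 'd' not in d): d = {'a': 5, 'b': 126, 'c': 1}

{'a': 5, 'b': 126, 'c': 1}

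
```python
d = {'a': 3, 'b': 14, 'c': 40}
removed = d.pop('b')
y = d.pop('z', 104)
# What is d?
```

After line 1: d = {'a': 3, 'b': 14, 'c': 40}
After line 2 (pop 'b' returns 14): d = {'a': 3, 'c': 40}, removed = 14
After line 3 (pop 'z' missing, returns default 104): d = {'a': 3, 'c': 40}, y = 104

{'a': 3, 'c': 40}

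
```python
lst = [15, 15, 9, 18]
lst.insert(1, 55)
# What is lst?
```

[15, 55, 15, 9, 18]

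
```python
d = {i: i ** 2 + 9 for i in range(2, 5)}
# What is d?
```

{2: 13, 3: 18, 4: 25}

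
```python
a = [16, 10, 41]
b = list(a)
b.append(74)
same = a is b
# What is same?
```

After line 1: a = [16, 10, 41]
After line 2 (b = list(a) is a shallow copy, new object): a = [16, 10, 41], b = [16, 10, 41]
After line 3 (append only mutates b): a = [16, 10, 41], b = [16, 10, 41, 74]
After line 4 (same = a is b; different objects -> False): same = False

False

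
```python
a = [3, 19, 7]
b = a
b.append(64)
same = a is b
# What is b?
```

After line 1: a = [3, 19, 7]
After line 2 (b = a is an alias, same object): a = [3, 19, 7], b = [3, 19, 7]
After line 3 (b.append mutates the shared list): a = [3, 19, 7, 64], b = [3, 19, 7, 64]
After line 4 (same = a is b; same object -> True): same = True

[3, 19, 7, 64]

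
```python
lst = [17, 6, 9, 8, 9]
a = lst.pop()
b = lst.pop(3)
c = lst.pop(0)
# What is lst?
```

After line 1: lst = [17, 6, 9, 8, 9]
After line 2 (pop() -> a = 9): lst = [17, 6, 9, 8]
After line 3 (pop(3) -> b = 8): lst = [17, 6, 9]
After line 4 (pop(0) -> c = 17): lst = [6, 9]

[6, 9]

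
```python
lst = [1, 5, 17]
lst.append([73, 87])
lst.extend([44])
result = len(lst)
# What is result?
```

After line 1: lst = [1, 5, 17]
After line 2 (append adds [73, 87] as single element): lst = [1, 5, 17, [73, 87]]
After line 3 (extend unpacks [44], adds 44): lst = [1, 5, 17, [73, 87], 44]
After line 4: result = len(lst) = 5

5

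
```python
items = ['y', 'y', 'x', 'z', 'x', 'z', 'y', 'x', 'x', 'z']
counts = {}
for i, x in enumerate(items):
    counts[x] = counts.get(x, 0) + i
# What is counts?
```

Initial: counts = {}, items = ['y', 'y', 'x', 'z', 'x', 'z', 'y', 'x', 'x', 'z']
i=0, x='y': counts = {'y': 0}
i=1, x='y': counts = {'y': 1}
i=2, x='x': counts = {'y': 1, 'x': 2}
i=3, x='z': counts = {'y': 1, 'x': 2, 'z': 3}
i=4, x='x': counts = {'y': 1, 'x': 6, 'z': 3}
i=5, x='z': counts = {'y': 1, 'x': 6, 'z': 8}
i=6, x='y': counts = {'y': 7, 'x': 6, 'z': 8}
i=7, x='x': counts = {'y': 7, 'x': 13, 'z': 8}
i=8, x='x': counts = {'y': 7, 'x': 21, 'z': 8}
i=9, x='z': counts = {'y': 7, 'x': 21, 'z': 17}

{'y': 7, 'x': 21, 'z': 17}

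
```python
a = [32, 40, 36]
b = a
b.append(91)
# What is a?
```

After line 1: a = [32, 40, 36]
After line 2 (b = a is an alias, same object): a = [32, 40, 36], b = [32, 40, 36]
After line 3 (b.append mutates the shared list): a = [32, 40, 36, 91], b = [32, 40, 36, 91]

[32, 40, 36, 91]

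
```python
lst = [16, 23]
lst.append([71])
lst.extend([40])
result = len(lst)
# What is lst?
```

After line 1: lst = [16, 23]
After line 2 (append adds [71] as single element): lst = [16, 23, [71]]
After line 3 (extend unpacks [40], adds 40): lst = [16, 23, [71], 40]
After line 4: result = len(lst) = 4

[16, 23, [71], 40]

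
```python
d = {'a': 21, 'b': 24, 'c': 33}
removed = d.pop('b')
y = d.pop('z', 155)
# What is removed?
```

After line 1: d = {'a': 21, 'b': 24, 'c': 33}
After line 2 (pop 'b' returns 24): d = {'a': 21, 'c': 33}, removed = 24
After line 3 (pop 'z' missing, returns default 155): d = {'a': 21, 'c': 33}, y = 155

24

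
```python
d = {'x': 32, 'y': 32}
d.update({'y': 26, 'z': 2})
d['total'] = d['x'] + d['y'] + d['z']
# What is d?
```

After line 1: d = {'x': 32, 'y': 32}
After line 2 (y overwritten, z added): d = {'x': 32, 'y': 26, 'z': 2}
After line 3 (total = 32 + 26 + 2 = 60): d = {'x': 32, 'y': 26, 'z': 2, 'total': 60}

{'x': 32, 'y': 26, 'z': 2, 'total': 60}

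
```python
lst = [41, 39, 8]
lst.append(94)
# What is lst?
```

[41, 39, 8, 94]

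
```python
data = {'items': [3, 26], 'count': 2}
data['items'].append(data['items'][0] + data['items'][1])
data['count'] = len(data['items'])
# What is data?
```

After line 1: data = {'items': [3, 26], 'count': 2}
After line 2 (append 3 + 26 = 29): data = {'items': [3, 26, 29], 'count': 2}
After line 3 (count = len(items) = 3): data = {'items': [3, 26, 29], 'count': 3}

{'items': [3, 26, 29], 'count': 3}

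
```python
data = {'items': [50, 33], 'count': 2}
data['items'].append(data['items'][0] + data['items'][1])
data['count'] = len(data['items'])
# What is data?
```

After line 1: data = {'items': [50, 33], 'count': 2}
After line 2 (append 50 + 33 = 83): data = {'items': [50, 33, 83], 'count': 2}
After line 3 (count = len(items) = 3): data = {'items': [50, 33, 83], 'count': 3}

{'items': [50, 33, 83], 'count': 3}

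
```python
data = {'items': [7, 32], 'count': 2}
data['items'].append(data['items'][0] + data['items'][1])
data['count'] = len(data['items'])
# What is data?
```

After line 1: data = {'items': [7, 32], 'count': 2}
After line 2 (append 7 + 32 = 39): data = {'items': [7, 32, 39], 'count': 2}
After line 3 (count = len(items) = 3): data = {'items': [7, 32, 39], 'count': 3}

{'items': [7, 32, 39], 'count': 3}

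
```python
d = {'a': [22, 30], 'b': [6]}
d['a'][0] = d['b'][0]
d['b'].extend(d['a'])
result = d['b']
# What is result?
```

After line 1: d = {'a': [22, 30], 'b': [6]}
After line 2 (a[0] = b[0] = 6): d = {'a': [6, 30], 'b': [6]}
After line 3 (b.extend(a) appends [6, 30]): d = {'a': [6, 30], 'b': [6, 6, 30]}
After line 4: result = d['b'] = [6, 6, 30]

[6, 6, 30]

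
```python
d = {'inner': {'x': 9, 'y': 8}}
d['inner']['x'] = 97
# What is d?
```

After line 1: d = {'inner': {'x': 9, 'y': 8}}
After line 2 (inner x overwritten): d = {'inner': {'x': 97, 'y': 8}}

{'inner': {'x': 97, 'y': 8}}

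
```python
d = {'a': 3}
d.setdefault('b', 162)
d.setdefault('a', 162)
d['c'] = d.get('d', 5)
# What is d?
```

After line 1: d = {'a': 3}
After line 2 (setdefault adds 'b'=162): d = {'a': 3, 'b': 162}
After line 3 (setdefault 'a' no-op, already exists): d = {'a': 3, 'b': 162}
After line 4 (get('d', 5) returns default since 'd' not in d): d = {'a': 3, 'b': 162, 'c': 5}

{'a': 3, 'b': 162, 'c': 5}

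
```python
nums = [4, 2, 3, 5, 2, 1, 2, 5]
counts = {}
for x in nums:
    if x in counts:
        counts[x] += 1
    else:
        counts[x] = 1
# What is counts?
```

Initial: counts = {}, nums = [4, 2, 3, 5, 2, 1, 2, 5]
See 4: counts = {4: 1}
See 2: counts = {4: 1, 2: 1}
See 3: counts = {4: 1, 2: 1, 3: 1}
See 5: counts = {4: 1, 2: 1, 3: 1, 5: 1}
See 2: counts = {4: 1, 2: 2, 3: 1, 5: 1}
See 1: counts = {4: 1, 2: 2, 3: 1, 5: 1, 1: 1}
See 2: counts = {4: 1, 2: 3, 3: 1, 5: 1, 1: 1}
See 5: counts = {4: 1, 2: 3, 3: 1, 5: 2, 1: 1}

{4: 1, 2: 3, 3: 1, 5: 2, 1: 1}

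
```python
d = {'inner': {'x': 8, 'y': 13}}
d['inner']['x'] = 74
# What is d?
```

After line 1: d = {'inner': {'x': 8, 'y': 13}}
After line 2 (inner x overwritten): d = {'inner': {'x': 74, 'y': 13}}

{'inner': {'x': 74, 'y': 13}}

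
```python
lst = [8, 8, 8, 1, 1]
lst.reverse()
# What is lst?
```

[1, 1, 8, 8, 8]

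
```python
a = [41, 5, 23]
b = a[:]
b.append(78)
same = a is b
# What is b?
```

After line 1: a = [41, 5, 23]
After line 2 (b = a[:] is a shallow copy, new object): a = [41, 5, 23], b = [41, 5, 23]
After line 3 (append only mutates b): a = [41, 5, 23], b = [41, 5, 23, 78]
After line 4 (same = a is b; different objects -> False): same = False

[41, 5, 23, 78]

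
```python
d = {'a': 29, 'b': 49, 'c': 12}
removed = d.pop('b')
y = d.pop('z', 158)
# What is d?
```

After line 1: d = {'a': 29, 'b': 49, 'c': 12}
After line 2 (pop 'b' returns 49): d = {'a': 29, 'c': 12}, removed = 49
After line 3 (pop 'z' missing, returns default 158): d = {'a': 29, 'c': 12}, y = 158

{'a': 29, 'c': 12}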